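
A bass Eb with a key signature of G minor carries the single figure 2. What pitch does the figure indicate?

F

Counting 1 letter step above Eb lands on F; in G minor, that letter is F.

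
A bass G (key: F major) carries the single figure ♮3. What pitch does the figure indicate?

Counting 2 letter steps above G lands on B; in F major, that letter is Bb.
The ♮3 figure makes it natural, giving B.

B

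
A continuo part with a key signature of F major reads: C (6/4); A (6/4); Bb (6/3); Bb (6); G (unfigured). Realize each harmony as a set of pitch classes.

C (6/4): C, F, A.
A (6/4): A, D, F.
Bb (6/3): Bb, D, G.
Bb (6/3): Bb, D, G.
G (5/3): G, Bb, D.

C, F, A | A, D, F | Bb, D, G | Bb, D, G | G, Bb, D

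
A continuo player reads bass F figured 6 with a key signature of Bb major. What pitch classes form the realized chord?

The written figures 6 are shorthand for 6/3: the 3 is implied.
A third above F in this key is A.
A sixth above F in this key is D.
Together with the bass F, this spells D minor in first inversion.

F, A, D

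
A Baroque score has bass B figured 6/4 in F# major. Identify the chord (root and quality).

The figures 6/4 indicate a triad in second inversion.
In second inversion the root lies a fourth above the bass: a fourth above B in F# major is E#.
The chord tones are B, E#, G#, giving E# diminished.

E# diminished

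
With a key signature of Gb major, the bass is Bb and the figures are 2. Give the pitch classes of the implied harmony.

Bb, Cb, Eb, Gb

The written figures 2 are shorthand for 6/4/2: the 6/4 are implied.
A second above Bb in this key is Cb.
A fourth above Bb in this key is Eb.
A sixth above Bb in this key is Gb.
Together with the bass Bb, this spells Cb major seventh in third inversion.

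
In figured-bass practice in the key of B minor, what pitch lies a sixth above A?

Counting 5 letter steps above A lands on F; in B minor, that letter is F#.

F#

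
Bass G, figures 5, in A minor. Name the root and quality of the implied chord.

The figures 5 indicate a triad in root position.
In root position the bass is the root, so the root is G.
The chord tones are G, B, D, giving G major.

G major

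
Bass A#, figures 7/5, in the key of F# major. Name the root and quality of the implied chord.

The figures 7/5 indicate a seventh chord in root position.
In root position the bass is the root, so the root is A#.
The chord tones are A#, C#, E#, G#, giving A# minor seventh.

A# minor seventh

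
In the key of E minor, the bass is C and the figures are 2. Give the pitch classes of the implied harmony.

The written figures 2 are shorthand for 6/4/2: the 6/4 are implied.
A second above C in this key is D.
A fourth above C in this key is F#.
A sixth above C in this key is A.
Together with the bass C, this spells D dominant seventh in third inversion.

C, D, F#, A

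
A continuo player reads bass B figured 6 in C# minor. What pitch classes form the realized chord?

The written figures 6 are shorthand for 6/3: the 3 is implied.
A third above B in this key is D#.
A sixth above B in this key is G#.
Together with the bass B, this spells G# minor in first inversion.

B, D#, G#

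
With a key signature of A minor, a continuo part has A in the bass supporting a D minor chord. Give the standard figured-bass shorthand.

6/4

A is the fifth of D minor, so the chord is in second inversion.
A triad in second inversion is figured 6/4, conventionally abbreviated 6/4.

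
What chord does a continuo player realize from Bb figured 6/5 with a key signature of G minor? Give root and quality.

G minor seventh

The figures 6/5 indicate a seventh chord in first inversion.
In first inversion the root lies a sixth above the bass: a sixth above Bb in G minor is G.
The chord tones are Bb, D, F, G, giving G minor seventh.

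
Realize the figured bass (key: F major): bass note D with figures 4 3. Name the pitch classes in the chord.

D, F, G, Bb

The written figures 4 3 are shorthand for 6/4/3: the 6 is implied.
A third above D in this key is F.
A fourth above D in this key is G.
A sixth above D in this key is Bb.
Together with the bass D, this spells G minor seventh in second inversion.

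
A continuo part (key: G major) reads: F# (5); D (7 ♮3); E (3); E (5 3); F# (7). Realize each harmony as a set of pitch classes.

F# (5/3): F#, A, C.
D (7/5/♮3): D, F, A, C.
E (5/3): E, G, B.
E (5/3): E, G, B.
F# (7/5/3): F#, A, C, E.

F#, A, C | D, F, A, C | E, G, B | E, G, B | F#, A, C, E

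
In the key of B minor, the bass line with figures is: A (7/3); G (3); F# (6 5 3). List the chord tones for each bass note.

A, C#, E, G | G, B, D | F#, A, C#, D

A (7/5/3): A, C#, E, G.
G (5/3): G, B, D.
F# (6/5/3): F#, A, C#, D.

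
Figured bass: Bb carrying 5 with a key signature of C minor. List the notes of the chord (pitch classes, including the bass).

The written figures 5 are shorthand for 5/3: the 3 is implied.
A third above Bb in this key is D.
A fifth above Bb in this key is F.
Together with the bass Bb, this spells Bb major in root position.

Bb, D, F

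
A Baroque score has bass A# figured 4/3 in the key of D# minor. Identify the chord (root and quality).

D# minor seventh

The figures 4/3 indicate a seventh chord in second inversion.
In second inversion the root lies a fourth above the bass: a fourth above A# in D# minor is D#.
The chord tones are A#, C#, D#, F#, giving D# minor seventh.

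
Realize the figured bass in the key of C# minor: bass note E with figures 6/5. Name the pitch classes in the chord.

E, G#, B, C#

The written figures 6/5 are shorthand for 6/5/3: the 3 is implied.
A third above E in this key is G#.
A fifth above E in this key is B.
A sixth above E in this key is C#.
Together with the bass E, this spells C# minor seventh in first inversion.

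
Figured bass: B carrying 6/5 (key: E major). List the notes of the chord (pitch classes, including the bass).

B, D#, F#, G#

The written figures 6/5 are shorthand for 6/5/3: the 3 is implied.
A third above B in this key is D#.
A fifth above B in this key is F#.
A sixth above B in this key is G#.
Together with the bass B, this spells G# minor seventh in first inversion.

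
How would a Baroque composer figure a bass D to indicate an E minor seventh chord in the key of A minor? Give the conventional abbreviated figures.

4/2

D is the seventh of E minor seventh, so the chord is in third inversion.
A seventh chord in third inversion is figured 6/4/2, conventionally abbreviated 4/2.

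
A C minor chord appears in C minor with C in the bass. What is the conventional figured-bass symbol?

no figures

C is the root of C minor, so the chord is in root position.
A triad in root position is figured 5/3, conventionally abbreviated (no figures — root-position triad).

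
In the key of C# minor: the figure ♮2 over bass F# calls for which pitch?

G

Counting 1 letter step above F# lands on G; in C# minor, that letter is G#.
The ♮2 figure makes it natural, giving G.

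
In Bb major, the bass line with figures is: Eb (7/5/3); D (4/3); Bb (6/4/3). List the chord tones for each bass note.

Eb (7/5/3): Eb, G, Bb, D.
D (6/4/3): D, F, G, Bb.
Bb (6/4/3): Bb, D, Eb, G.

Eb, G, Bb, D | D, F, G, Bb | Bb, D, Eb, G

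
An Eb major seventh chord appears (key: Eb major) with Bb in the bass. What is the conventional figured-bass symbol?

4/3

Bb is the fifth of Eb major seventh, so the chord is in second inversion.
A seventh chord in second inversion is figured 6/4/3, conventionally abbreviated 4/3.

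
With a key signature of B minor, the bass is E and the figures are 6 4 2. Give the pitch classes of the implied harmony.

A second above E in this key is F#.
A fourth above E in this key is A.
A sixth above E in this key is C#.
Together with the bass E, this spells F# minor seventh in third inversion.

E, F#, A, C#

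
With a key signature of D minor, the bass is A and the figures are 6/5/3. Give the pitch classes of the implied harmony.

A, C, E, F

A third above A in this key is C.
A fifth above A in this key is E.
A sixth above A in this key is F.
Together with the bass A, this spells F major seventh in first inversion.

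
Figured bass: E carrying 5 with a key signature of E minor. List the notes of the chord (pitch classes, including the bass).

The written figures 5 are shorthand for 5/3: the 3 is implied.
A third above E in this key is G.
A fifth above E in this key is B.
Together with the bass E, this spells E minor in root position.

E, G, B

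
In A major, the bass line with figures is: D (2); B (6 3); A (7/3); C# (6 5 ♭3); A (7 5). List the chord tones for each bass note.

D, E, G#, B | B, D, G# | A, C#, E, G# | C#, Eb, G#, A | A, C#, E, G#

D (6/4/2): D, E, G#, B.
B (6/3): B, D, G#.
A (7/5/3): A, C#, E, G#.
C# (6/5/b3): C#, Eb, G#, A.
A (7/5/3): A, C#, E, G#.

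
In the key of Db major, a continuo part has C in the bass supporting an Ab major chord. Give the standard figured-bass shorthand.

C is the third of Ab major, so the chord is in first inversion.
A triad in first inversion is figured 6/3, conventionally abbreviated 6.

6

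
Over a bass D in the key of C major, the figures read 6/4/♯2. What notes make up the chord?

D, E#, G, B

A second above D in this key is E, raised to E# by the sharp.
A fourth above D in this key is G.
A sixth above D in this key is B.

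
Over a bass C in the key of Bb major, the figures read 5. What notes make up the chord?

C, Eb, G

The written figures 5 are shorthand for 5/3: the 3 is implied.
A third above C in this key is Eb.
A fifth above C in this key is G.
Together with the bass C, this spells C minor in root position.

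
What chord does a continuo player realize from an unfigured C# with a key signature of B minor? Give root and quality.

C# diminished

An unfigured bass indicates a triad in root position.
In root position the bass is the root, so the root is C#.
The chord tones are C#, E, G, giving C# diminished.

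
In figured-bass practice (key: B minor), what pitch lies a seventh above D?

C#

Counting 6 letter steps above D lands on C; in B minor, that letter is C#.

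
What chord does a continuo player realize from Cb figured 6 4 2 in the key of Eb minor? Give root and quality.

Db dominant seventh

The figures 6 4 2 indicate a seventh chord in third inversion.
In third inversion the root lies a second above the bass: a second above Cb in Eb minor is Db.
The chord tones are Cb, Db, F, Ab, giving Db dominant seventh.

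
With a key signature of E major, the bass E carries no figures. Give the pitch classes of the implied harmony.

An unfigured bass implies 5/3.
A third above E in this key is G#.
A fifth above E in this key is B.
Together with the bass E, this spells E major in root position.

E, G#, B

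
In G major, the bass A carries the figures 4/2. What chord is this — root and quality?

The figures 4/2 indicate a seventh chord in third inversion.
In third inversion the root lies a second above the bass: a second above A in G major is B.
The chord tones are A, B, D, F#, giving B minor seventh.

B minor seventh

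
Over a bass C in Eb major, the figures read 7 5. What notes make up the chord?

C, Eb, G, Bb

The written figures 7 5 are shorthand for 7/5/3: the 3 is implied.
A third above C in this key is Eb.
A fifth above C in this key is G.
A seventh above C in this key is Bb.
Together with the bass C, this spells C minor seventh in root position.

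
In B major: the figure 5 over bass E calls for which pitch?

B

Counting 4 letter steps above E lands on B; in B major, that letter is B.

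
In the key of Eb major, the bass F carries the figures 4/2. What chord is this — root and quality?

G minor seventh

The figures 4/2 indicate a seventh chord in third inversion.
In third inversion the root lies a second above the bass: a second above F in Eb major is G.
The chord tones are F, G, Bb, D, giving G minor seventh.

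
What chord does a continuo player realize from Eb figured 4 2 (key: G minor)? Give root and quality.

The figures 4 2 indicate a seventh chord in third inversion.
In third inversion the root lies a second above the bass: a second above Eb in G minor is F.
The chord tones are Eb, F, A, C, giving F dominant seventh.

F dominant seventh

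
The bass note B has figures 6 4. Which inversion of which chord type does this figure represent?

Intervals of 6/4 above the bass form a triad; the bass is the fifth, so this is second inversion.

triad, second inversion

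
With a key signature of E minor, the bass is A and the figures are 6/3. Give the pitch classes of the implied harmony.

A, C, F#

A third above A in this key is C.
A sixth above A in this key is F#.
Together with the bass A, this spells F# diminished in first inversion.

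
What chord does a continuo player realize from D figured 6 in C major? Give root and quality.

B diminished

The figures 6 indicate a triad in first inversion.
In first inversion the root lies a sixth above the bass: a sixth above D in C major is B.
The chord tones are D, F, B, giving B diminished.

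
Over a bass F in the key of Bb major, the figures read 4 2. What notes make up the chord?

F, G, Bb, D

The written figures 4 2 are shorthand for 6/4/2: the 6 is implied.
A second above F in this key is G.
A fourth above F in this key is Bb.
A sixth above F in this key is D.
Together with the bass F, this spells G minor seventh in third inversion.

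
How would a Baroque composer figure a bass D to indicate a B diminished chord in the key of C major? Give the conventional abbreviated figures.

D is the third of B diminished, so the chord is in first inversion.
A triad in first inversion is figured 6/3, conventionally abbreviated 6.

6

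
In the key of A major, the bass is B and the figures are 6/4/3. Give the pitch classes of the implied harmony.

B, D, E, G#

A third above B in this key is D.
A fourth above B in this key is E.
A sixth above B in this key is G#.
Together with the bass B, this spells E dominant seventh in second inversion.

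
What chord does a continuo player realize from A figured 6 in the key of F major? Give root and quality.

The figures 6 indicate a triad in first inversion.
In first inversion the root lies a sixth above the bass: a sixth above A in F major is F.
The chord tones are A, C, F, giving F major.

F major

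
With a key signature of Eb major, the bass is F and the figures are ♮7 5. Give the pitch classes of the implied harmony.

F, Ab, C, E

The written figures ♮7 5 are shorthand for 7/5/3: the 3 is implied.
A third above F in this key is Ab.
A fifth above F in this key is C.
A seventh above F in this key is Eb, made natural (E) by the ♮ figure.
Together with the bass F, this spells F minor-major seventh in root position.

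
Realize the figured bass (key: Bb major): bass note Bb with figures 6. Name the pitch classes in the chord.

Bb, D, G

The written figures 6 are shorthand for 6/3: the 3 is implied.
A third above Bb in this key is D.
A sixth above Bb in this key is G.
Together with the bass Bb, this spells G minor in first inversion.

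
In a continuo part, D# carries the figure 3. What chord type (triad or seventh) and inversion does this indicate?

3 is shorthand for 5/3.
Intervals of 5/3 above the bass form a triad; the bass is the root, so this is root position.

triad, root position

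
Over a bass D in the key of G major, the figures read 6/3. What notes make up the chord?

D, F#, B

A third above D in this key is F#.
A sixth above D in this key is B.
Together with the bass D, this spells B minor in first inversion.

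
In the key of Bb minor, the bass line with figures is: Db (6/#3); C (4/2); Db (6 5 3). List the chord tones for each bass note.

Db (6/#3): Db, F#, Bb.
C (6/4/2): C, Db, F, Ab.
Db (6/5/3): Db, F, Ab, Bb.

Db, F#, Bb | C, Db, F, Ab | Db, F, Ab, Bb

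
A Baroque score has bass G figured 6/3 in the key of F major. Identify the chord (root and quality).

E diminished

The figures 6/3 indicate a triad in first inversion.
In first inversion the root lies a sixth above the bass: a sixth above G in F major is E.
The chord tones are G, Bb, E, giving E diminished.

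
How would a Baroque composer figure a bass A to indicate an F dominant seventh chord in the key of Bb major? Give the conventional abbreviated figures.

A is the third of F dominant seventh, so the chord is in first inversion.
A seventh chord in first inversion is figured 6/5/3, conventionally abbreviated 6/5.

6/5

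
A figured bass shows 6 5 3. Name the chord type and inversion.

seventh chord, first inversion

Intervals of 6/5/3 above the bass form a seventh chord; the bass is the third, so this is first inversion.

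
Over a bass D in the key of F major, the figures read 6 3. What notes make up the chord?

D, F, Bb

A third above D in this key is F.
A sixth above D in this key is Bb.
Together with the bass D, this spells Bb major in first inversion.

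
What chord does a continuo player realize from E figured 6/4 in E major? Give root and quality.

The figures 6/4 indicate a triad in second inversion.
In second inversion the root lies a fourth above the bass: a fourth above E in E major is A.
The chord tones are E, A, C#, giving A major.

A major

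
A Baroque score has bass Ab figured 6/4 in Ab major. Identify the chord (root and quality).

The figures 6/4 indicate a triad in second inversion.
In second inversion the root lies a fourth above the bass: a fourth above Ab in Ab major is Db.
The chord tones are Ab, Db, F, giving Db major.

Db major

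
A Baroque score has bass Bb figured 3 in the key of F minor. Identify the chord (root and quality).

The figures 3 indicate a triad in root position.
In root position the bass is the root, so the root is Bb.
The chord tones are Bb, Db, F, giving Bb minor.

Bb minor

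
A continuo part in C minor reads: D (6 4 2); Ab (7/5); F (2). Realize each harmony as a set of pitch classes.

D (6/4/2): D, Eb, G, Bb.
Ab (7/5/3): Ab, C, Eb, G.
F (6/4/2): F, G, Bb, D.

D, Eb, G, Bb | Ab, C, Eb, G | F, G, Bb, D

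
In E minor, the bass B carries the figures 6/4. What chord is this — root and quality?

E minor

The figures 6/4 indicate a triad in second inversion.
In second inversion the root lies a fourth above the bass: a fourth above B in E minor is E.
The chord tones are B, E, G, giving E minor.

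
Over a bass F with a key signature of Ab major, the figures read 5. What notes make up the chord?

F, Ab, C

The written figures 5 are shorthand for 5/3: the 3 is implied.
A third above F in this key is Ab.
A fifth above F in this key is C.
Together with the bass F, this spells F minor in root position.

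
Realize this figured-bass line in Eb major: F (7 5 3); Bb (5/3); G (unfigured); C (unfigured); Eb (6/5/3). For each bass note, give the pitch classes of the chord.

F (7/5/3): F, Ab, C, Eb.
Bb (5/3): Bb, D, F.
G (5/3): G, Bb, D.
C (5/3): C, Eb, G.
Eb (6/5/3): Eb, G, Bb, C.

F, Ab, C, Eb | Bb, D, F | G, Bb, D | C, Eb, G | Eb, G, Bb, C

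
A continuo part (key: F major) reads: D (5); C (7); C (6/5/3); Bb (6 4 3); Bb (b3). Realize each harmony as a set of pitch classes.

D, F, A | C, E, G, Bb | C, E, G, A | Bb, D, E, G | Bb, Db, F

D (5/3): D, F, A.
C (7/5/3): C, E, G, Bb.
C (6/5/3): C, E, G, A.
Bb (6/4/3): Bb, D, E, G.
Bb (5/b3): Bb, Db, F.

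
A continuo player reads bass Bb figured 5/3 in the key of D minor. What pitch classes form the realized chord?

A third above Bb in this key is D.
A fifth above Bb in this key is F.
Together with the bass Bb, this spells Bb major in root position.

Bb, D, F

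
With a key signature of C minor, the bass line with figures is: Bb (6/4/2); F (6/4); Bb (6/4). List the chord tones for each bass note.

Bb, C, Eb, G | F, Bb, D | Bb, Eb, G

Bb (6/4/2): Bb, C, Eb, G.
F (6/4): F, Bb, D.
Bb (6/4): Bb, Eb, G.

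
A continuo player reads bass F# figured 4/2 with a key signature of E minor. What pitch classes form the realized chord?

The written figures 4/2 are shorthand for 6/4/2: the 6 is implied.
A second above F# in this key is G.
A fourth above F# in this key is B.
A sixth above F# in this key is D.
Together with the bass F#, this spells G major seventh in third inversion.

F#, G, B, D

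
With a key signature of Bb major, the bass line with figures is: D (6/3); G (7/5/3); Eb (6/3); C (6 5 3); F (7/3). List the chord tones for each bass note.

D (6/3): D, F, Bb.
G (7/5/3): G, Bb, D, F.
Eb (6/3): Eb, G, C.
C (6/5/3): C, Eb, G, A.
F (7/5/3): F, A, C, Eb.

D, F, Bb | G, Bb, D, F | Eb, G, C | C, Eb, G, A | F, A, C, Eb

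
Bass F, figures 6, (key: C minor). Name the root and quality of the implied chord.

D diminished

The figures 6 indicate a triad in first inversion.
In first inversion the root lies a sixth above the bass: a sixth above F in C minor is D.
The chord tones are F, Ab, D, giving D diminished.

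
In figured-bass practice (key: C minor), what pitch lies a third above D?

Counting 2 letter steps above D lands on F; in C minor, that letter is F.

F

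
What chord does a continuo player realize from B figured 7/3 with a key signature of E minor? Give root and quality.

B minor seventh

The figures 7/3 indicate a seventh chord in root position.
In root position the bass is the root, so the root is B.
The chord tones are B, D, F#, A, giving B minor seventh.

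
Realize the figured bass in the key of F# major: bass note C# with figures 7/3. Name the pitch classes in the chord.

The written figures 7/3 are shorthand for 7/5/3: the 5 is implied.
A third above C# in this key is E#.
A fifth above C# in this key is G#.
A seventh above C# in this key is B.
Together with the bass C#, this spells C# dominant seventh in root position.

C#, E#, G#, B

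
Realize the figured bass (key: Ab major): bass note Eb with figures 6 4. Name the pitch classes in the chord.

A fourth above Eb in this key is Ab.
A sixth above Eb in this key is C.
Together with the bass Eb, this spells Ab major in second inversion.

Eb, Ab, C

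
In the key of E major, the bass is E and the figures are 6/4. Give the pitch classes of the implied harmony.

E, A, C#

A fourth above E in this key is A.
A sixth above E in this key is C#.
Together with the bass E, this spells A major in second inversion.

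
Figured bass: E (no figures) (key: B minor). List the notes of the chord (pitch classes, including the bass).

An unfigured bass implies 5/3.
A third above E in this key is G.
A fifth above E in this key is B.
Together with the bass E, this spells E minor in root position.

E, G, B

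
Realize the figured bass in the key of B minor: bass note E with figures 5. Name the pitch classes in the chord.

The written figures 5 are shorthand for 5/3: the 3 is implied.
A third above E in this key is G.
A fifth above E in this key is B.
Together with the bass E, this spells E minor in root position.

E, G, B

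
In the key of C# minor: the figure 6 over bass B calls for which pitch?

Counting 5 letter steps above B lands on G; in C# minor, that letter is G#.

G#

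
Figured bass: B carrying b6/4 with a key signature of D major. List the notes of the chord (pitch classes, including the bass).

B, E, Gb

A fourth above B in this key is E.
A sixth above B in this key is G, lowered to Gb by the flat.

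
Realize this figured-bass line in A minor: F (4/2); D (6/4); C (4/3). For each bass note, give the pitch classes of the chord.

F (6/4/2): F, G, B, D.
D (6/4): D, G, B.
C (6/4/3): C, E, F, A.

F, G, B, D | D, G, B | C, E, F, A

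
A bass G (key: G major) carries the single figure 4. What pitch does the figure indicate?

Counting 3 letter steps above G lands on C; in G major, that letter is C.

C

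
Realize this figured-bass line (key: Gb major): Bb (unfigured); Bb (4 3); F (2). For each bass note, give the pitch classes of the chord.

Bb (5/3): Bb, Db, F.
Bb (6/4/3): Bb, Db, Eb, Gb.
F (6/4/2): F, Gb, Bb, Db.

Bb, Db, F | Bb, Db, Eb, Gb | F, Gb, Bb, Db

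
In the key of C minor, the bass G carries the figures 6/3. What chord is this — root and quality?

Eb major

The figures 6/3 indicate a triad in first inversion.
In first inversion the root lies a sixth above the bass: a sixth above G in C minor is Eb.
The chord tones are G, Bb, Eb, giving Eb major.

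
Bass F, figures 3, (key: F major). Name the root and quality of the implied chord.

F major

The figures 3 indicate a triad in root position.
In root position the bass is the root, so the root is F.
The chord tones are F, A, C, giving F major.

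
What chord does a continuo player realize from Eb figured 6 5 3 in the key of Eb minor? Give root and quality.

Cb major seventh

The figures 6 5 3 indicate a seventh chord in first inversion.
In first inversion the root lies a sixth above the bass: a sixth above Eb in Eb minor is Cb.
The chord tones are Eb, Gb, Bb, Cb, giving Cb major seventh.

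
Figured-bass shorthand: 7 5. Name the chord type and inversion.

seventh chord, root position

7 5 is shorthand for 7/5/3.
Intervals of 7/5/3 above the bass form a seventh chord; the bass is the root, so this is root position.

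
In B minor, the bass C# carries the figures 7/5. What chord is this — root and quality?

The figures 7/5 indicate a seventh chord in root position.
In root position the bass is the root, so the root is C#.
The chord tones are C#, E, G, B, giving C# half-diminished seventh.

C# half-diminished seventh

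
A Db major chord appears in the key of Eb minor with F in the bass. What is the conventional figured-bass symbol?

F is the third of Db major, so the chord is in first inversion.
A triad in first inversion is figured 6/3, conventionally abbreviated 6.

6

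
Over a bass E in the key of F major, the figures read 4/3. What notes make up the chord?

E, G, A, C

The written figures 4/3 are shorthand for 6/4/3: the 6 is implied.
A third above E in this key is G.
A fourth above E in this key is A.
A sixth above E in this key is C.
Together with the bass E, this spells A minor seventh in second inversion.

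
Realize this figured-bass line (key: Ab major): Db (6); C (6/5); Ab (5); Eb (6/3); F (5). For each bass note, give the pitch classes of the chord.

Db, F, Bb | C, Eb, G, Ab | Ab, C, Eb | Eb, G, C | F, Ab, C

Db (6/3): Db, F, Bb.
C (6/5/3): C, Eb, G, Ab.
Ab (5/3): Ab, C, Eb.
Eb (6/3): Eb, G, C.
F (5/3): F, Ab, C.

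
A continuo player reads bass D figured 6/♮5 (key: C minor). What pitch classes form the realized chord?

D, F, A, Bb

The written figures 6/♮5 are shorthand for 6/5/3: the 3 is implied.
A third above D in this key is F.
A fifth above D in this key is Ab, made natural (A) by the ♮ figure.
A sixth above D in this key is Bb.
Together with the bass D, this spells Bb major seventh in first inversion.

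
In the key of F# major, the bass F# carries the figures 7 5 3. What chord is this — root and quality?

F# major seventh

The figures 7 5 3 indicate a seventh chord in root position.
In root position the bass is the root, so the root is F#.
The chord tones are F#, A#, C#, E#, giving F# major seventh.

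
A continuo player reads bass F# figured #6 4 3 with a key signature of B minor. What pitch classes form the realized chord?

A third above F# in this key is A.
A fourth above F# in this key is B.
A sixth above F# in this key is D, raised to D# by the sharp.
Together with the bass F#, this spells B dominant seventh in second inversion.

F#, A, B, D#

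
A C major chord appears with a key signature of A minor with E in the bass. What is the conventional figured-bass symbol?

6

E is the third of C major, so the chord is in first inversion.
A triad in first inversion is figured 6/3, conventionally abbreviated 6.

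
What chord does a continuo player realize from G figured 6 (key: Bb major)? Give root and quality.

The figures 6 indicate a triad in first inversion.
In first inversion the root lies a sixth above the bass: a sixth above G in Bb major is Eb.
The chord tones are G, Bb, Eb, giving Eb major.

Eb major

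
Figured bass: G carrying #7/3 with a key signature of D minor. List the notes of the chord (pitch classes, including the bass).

The written figures #7/3 are shorthand for 7/5/3: the 5 is implied.
A third above G in this key is Bb.
A fifth above G in this key is D.
A seventh above G in this key is F, raised to F# by the sharp.
Together with the bass G, this spells G minor-major seventh in root position.

G, Bb, D, F#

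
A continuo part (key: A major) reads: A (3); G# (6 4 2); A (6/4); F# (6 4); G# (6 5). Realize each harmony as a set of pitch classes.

A (5/3): A, C#, E.
G# (6/4/2): G#, A, C#, E.
A (6/4): A, D, F#.
F# (6/4): F#, B, D.
G# (6/5/3): G#, B, D, E.

A, C#, E | G#, A, C#, E | A, D, F# | F#, B, D | G#, B, D, E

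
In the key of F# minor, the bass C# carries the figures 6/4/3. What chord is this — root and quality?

F# minor seventh

The figures 6/4/3 indicate a seventh chord in second inversion.
In second inversion the root lies a fourth above the bass: a fourth above C# in F# minor is F#.
The chord tones are C#, E, F#, A, giving F# minor seventh.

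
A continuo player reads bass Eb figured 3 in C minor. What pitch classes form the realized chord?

The written figures 3 are shorthand for 5/3: the 5 is implied.
A third above Eb in this key is G.
A fifth above Eb in this key is Bb.
Together with the bass Eb, this spells Eb major in root position.

Eb, G, Bb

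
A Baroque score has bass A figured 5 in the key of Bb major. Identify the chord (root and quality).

The figures 5 indicate a triad in root position.
In root position the bass is the root, so the root is A.
The chord tones are A, C, Eb, giving A diminished.

A diminished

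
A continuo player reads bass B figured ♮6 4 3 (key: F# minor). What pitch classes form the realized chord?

A third above B in this key is D.
A fourth above B in this key is E.
A sixth above B in this key is G#, made natural (G) by the ♮ figure.
Together with the bass B, this spells E minor seventh in second inversion.

B, D, E, G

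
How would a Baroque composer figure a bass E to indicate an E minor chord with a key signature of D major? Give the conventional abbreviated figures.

E is the root of E minor, so the chord is in root position.
A triad in root position is figured 5/3, conventionally abbreviated (no figures — root-position triad).

no figures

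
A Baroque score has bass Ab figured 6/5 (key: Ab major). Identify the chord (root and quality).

F minor seventh

The figures 6/5 indicate a seventh chord in first inversion.
In first inversion the root lies a sixth above the bass: a sixth above Ab in Ab major is F.
The chord tones are Ab, C, Eb, F, giving F minor seventh.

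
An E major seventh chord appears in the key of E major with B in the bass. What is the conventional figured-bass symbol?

B is the fifth of E major seventh, so the chord is in second inversion.
A seventh chord in second inversion is figured 6/4/3, conventionally abbreviated 4/3.

4/3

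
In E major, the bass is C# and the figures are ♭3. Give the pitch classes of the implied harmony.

C#, Eb, G#

The written figures ♭3 are shorthand for 5/3: the 5 is implied.
A third above C# in this key is E, lowered to Eb by the flat.
A fifth above C# in this key is G#.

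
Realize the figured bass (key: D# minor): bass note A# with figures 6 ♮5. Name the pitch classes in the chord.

The written figures 6 ♮5 are shorthand for 6/5/3: the 3 is implied.
A third above A# in this key is C#.
A fifth above A# in this key is E#, made natural (E) by the ♮ figure.
A sixth above A# in this key is F#.
Together with the bass A#, this spells F# dominant seventh in first inversion.

A#, C#, E, F#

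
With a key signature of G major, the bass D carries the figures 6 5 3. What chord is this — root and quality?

B minor seventh

The figures 6 5 3 indicate a seventh chord in first inversion.
In first inversion the root lies a sixth above the bass: a sixth above D in G major is B.
The chord tones are D, F#, A, B, giving B minor seventh.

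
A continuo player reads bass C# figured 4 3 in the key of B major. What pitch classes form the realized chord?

C#, E, F#, A#

The written figures 4 3 are shorthand for 6/4/3: the 6 is implied.
A third above C# in this key is E.
A fourth above C# in this key is F#.
A sixth above C# in this key is A#.
Together with the bass C#, this spells F# dominant seventh in second inversion.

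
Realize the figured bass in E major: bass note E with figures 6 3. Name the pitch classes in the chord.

A third above E in this key is G#.
A sixth above E in this key is C#.
Together with the bass E, this spells C# minor in first inversion.

E, G#, C#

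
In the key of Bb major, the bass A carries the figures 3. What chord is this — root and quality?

A diminished

The figures 3 indicate a triad in root position.
In root position the bass is the root, so the root is A.
The chord tones are A, C, Eb, giving A diminished.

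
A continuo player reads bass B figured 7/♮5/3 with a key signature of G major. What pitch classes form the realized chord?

B, D, F, A

A third above B in this key is D.
A fifth above B in this key is F#, made natural (F) by the ♮ figure.
A seventh above B in this key is A.
Together with the bass B, this spells B half-diminished seventh in root position.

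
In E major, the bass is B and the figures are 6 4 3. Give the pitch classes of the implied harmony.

B, D#, E, G#

A third above B in this key is D#.
A fourth above B in this key is E.
A sixth above B in this key is G#.
Together with the bass B, this spells E major seventh in second inversion.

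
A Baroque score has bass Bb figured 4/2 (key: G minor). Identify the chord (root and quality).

The figures 4/2 indicate a seventh chord in third inversion.
In third inversion the root lies a second above the bass: a second above Bb in G minor is C.
The chord tones are Bb, C, Eb, G, giving C minor seventh.

C minor seventh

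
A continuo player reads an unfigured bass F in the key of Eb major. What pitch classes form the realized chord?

An unfigured bass implies 5/3.
A third above F in this key is Ab.
A fifth above F in this key is C.
Together with the bass F, this spells F minor in root position.

F, Ab, C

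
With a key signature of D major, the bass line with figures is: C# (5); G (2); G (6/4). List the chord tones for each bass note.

C#, E, G | G, A, C#, E | G, C#, E

C# (5/3): C#, E, G.
G (6/4/2): G, A, C#, E.
G (6/4): G, C#, E.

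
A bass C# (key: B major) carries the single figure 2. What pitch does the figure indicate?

Counting 1 letter step above C# lands on D; in B major, that letter is D#.

D#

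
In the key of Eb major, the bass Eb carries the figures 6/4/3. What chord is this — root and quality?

The figures 6/4/3 indicate a seventh chord in second inversion.
In second inversion the root lies a fourth above the bass: a fourth above Eb in Eb major is Ab.
The chord tones are Eb, G, Ab, C, giving Ab major seventh.

Ab major seventh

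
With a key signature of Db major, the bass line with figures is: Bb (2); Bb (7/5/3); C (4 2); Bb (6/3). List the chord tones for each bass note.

Bb, C, Eb, Gb | Bb, Db, F, Ab | C, Db, F, Ab | Bb, Db, Gb

Bb (6/4/2): Bb, C, Eb, Gb.
Bb (7/5/3): Bb, Db, F, Ab.
C (6/4/2): C, Db, F, Ab.
Bb (6/3): Bb, Db, Gb.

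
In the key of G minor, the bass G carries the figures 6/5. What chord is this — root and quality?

Eb major seventh

The figures 6/5 indicate a seventh chord in first inversion.
In first inversion the root lies a sixth above the bass: a sixth above G in G minor is Eb.
The chord tones are G, Bb, D, Eb, giving Eb major seventh.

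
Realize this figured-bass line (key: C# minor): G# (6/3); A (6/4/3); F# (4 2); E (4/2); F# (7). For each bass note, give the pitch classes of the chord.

G#, B, E | A, C#, D#, F# | F#, G#, B, D# | E, F#, A, C# | F#, A, C#, E

G# (6/3): G#, B, E.
A (6/4/3): A, C#, D#, F#.
F# (6/4/2): F#, G#, B, D#.
E (6/4/2): E, F#, A, C#.
F# (7/5/3): F#, A, C#, E.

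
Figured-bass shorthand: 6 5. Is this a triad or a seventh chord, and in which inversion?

6 5 is shorthand for 6/5/3.
Intervals of 6/5/3 above the bass form a seventh chord; the bass is the third, so this is first inversion.

seventh chord, first inversion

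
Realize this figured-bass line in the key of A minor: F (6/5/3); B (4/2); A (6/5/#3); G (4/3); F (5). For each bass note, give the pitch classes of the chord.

F, A, C, D | B, C, E, G | A, C#, E, F | G, B, C, E | F, A, C

F (6/5/3): F, A, C, D.
B (6/4/2): B, C, E, G.
A (6/5/#3): A, C#, E, F.
G (6/4/3): G, B, C, E.
F (5/3): F, A, C.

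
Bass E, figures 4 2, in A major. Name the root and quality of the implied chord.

F# minor seventh

The figures 4 2 indicate a seventh chord in third inversion.
In third inversion the root lies a second above the bass: a second above E in A major is F#.
The chord tones are E, F#, A, C#, giving F# minor seventh.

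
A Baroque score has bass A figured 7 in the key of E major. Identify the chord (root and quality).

A major seventh

The figures 7 indicate a seventh chord in root position.
In root position the bass is the root, so the root is A.
The chord tones are A, C#, E, G#, giving A major seventh.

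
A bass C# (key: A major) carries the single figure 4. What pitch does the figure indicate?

F#

Counting 3 letter steps above C# lands on F; in A major, that letter is F#.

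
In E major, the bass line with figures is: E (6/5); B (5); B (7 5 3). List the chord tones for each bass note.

E (6/5/3): E, G#, B, C#.
B (5/3): B, D#, F#.
B (7/5/3): B, D#, F#, A.

E, G#, B, C# | B, D#, F# | B, D#, F#, A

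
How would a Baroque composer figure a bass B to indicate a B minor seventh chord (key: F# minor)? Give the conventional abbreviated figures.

7

B is the root of B minor seventh, so the chord is in root position.
A seventh chord in root position is figured 7/5/3, conventionally abbreviated 7.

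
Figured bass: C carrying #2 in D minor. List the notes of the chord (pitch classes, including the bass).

C, D#, F, A

The written figures #2 are shorthand for 6/4/2: the 6/4 are implied.
A second above C in this key is D, raised to D# by the sharp.
A fourth above C in this key is F.
A sixth above C in this key is A.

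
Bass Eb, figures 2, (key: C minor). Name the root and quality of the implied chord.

F minor seventh

The figures 2 indicate a seventh chord in third inversion.
In third inversion the root lies a second above the bass: a second above Eb in C minor is F.
The chord tones are Eb, F, Ab, C, giving F minor seventh.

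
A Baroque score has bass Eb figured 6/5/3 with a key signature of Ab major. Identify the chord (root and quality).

The figures 6/5/3 indicate a seventh chord in first inversion.
In first inversion the root lies a sixth above the bass: a sixth above Eb in Ab major is C.
The chord tones are Eb, G, Bb, C, giving C minor seventh.

C minor seventh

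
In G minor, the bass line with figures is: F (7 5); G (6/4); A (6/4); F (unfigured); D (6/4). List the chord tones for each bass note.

F (7/5/3): F, A, C, Eb.
G (6/4): G, C, Eb.
A (6/4): A, D, F.
F (5/3): F, A, C.
D (6/4): D, G, Bb.

F, A, C, Eb | G, C, Eb | A, D, F | F, A, C | D, G, Bb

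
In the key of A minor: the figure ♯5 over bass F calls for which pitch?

Counting 4 letter steps above F lands on C; in A minor, that letter is C.
The #5 figure raises it a semitone, giving C#.

C#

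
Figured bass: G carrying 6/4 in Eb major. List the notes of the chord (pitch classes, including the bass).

A fourth above G in this key is C.
A sixth above G in this key is Eb.
Together with the bass G, this spells C minor in second inversion.

G, C, Eb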